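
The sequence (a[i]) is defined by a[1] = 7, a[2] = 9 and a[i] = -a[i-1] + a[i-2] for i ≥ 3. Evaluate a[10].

a[3] = -9 + 7 = -2
a[4] = -(-2) + 9 = 11
a[5] = -11 + (-2) = -13
a[6] = -(-13) + 11 = 24
a[7] = -24 + (-13) = -37
a[8] = -(-37) + 24 = 61
a[9] = -61 + (-37) = -98
a[10] = -(-98) + 61 = 159

159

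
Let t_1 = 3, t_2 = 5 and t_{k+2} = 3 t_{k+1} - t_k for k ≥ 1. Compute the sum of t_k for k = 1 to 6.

t_3 = 3·5 - 3 = 12
t_4 = 3·12 - 5 = 31
t_5 = 3·31 - 12 = 81
t_6 = 3·81 - 31 = 212
Sum = 3 + 5 + 12 + 31 + 81 + 212 = 344

344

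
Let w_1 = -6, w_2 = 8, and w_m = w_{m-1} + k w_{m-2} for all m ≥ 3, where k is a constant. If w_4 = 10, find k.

w_3 = 8 - 6k
w_4 = 8 + 2k
So 8 + 2k = 10, giving k = 1.

1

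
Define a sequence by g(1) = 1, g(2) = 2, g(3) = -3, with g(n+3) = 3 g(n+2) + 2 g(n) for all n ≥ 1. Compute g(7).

g(4) = 3*(-3) + 2*1 = -7
g(5) = 3*(-7) + 2*2 = -17
g(6) = 3*(-17) + 2*(-3) = -57
g(7) = 3*(-57) + 2*(-7) = -185

-185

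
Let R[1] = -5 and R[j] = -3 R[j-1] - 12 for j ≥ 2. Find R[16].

The fixed point is -12/(1 + 3) = -3, so R[j] + 3 = -3(R[j-1] + 3).
Hence R[j] = -2·(-3)^{j-1} - 3.
R[16] = -2·(-3)^{15} - 3 = -2·-14348907 - 3 = 28697811.

28697811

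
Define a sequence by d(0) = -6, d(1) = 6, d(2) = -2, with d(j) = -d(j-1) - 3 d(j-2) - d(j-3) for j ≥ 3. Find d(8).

138

d(3) = -(-2) - 3*6 - (-6) = -10
d(4) = -(-10) - 3*(-2) - 6 = 10
d(5) = -10 - 3*(-10) - (-2) = 22
d(6) = -22 - 3*10 - (-10) = -42
d(7) = -(-42) - 3*22 - 10 = -34
d(8) = -(-34) - 3*(-42) - 22 = 138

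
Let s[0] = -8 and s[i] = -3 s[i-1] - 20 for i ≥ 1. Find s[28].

The fixed point is -20/(1 + 3) = -5, so s[i] + 5 = -3(s[i-1] + 5).
Hence s[i] = -3·(-3)^i - 5.
s[28] = -3·(-3)^{28} - 5 = -3·22876792454961 - 5 = -68630377364888.

-68630377364888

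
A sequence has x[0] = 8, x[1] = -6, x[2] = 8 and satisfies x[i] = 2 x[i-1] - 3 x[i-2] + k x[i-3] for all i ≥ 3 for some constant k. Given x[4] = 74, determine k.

x[3] = 34 + 8k
x[4] = 44 + 10k
So 44 + 10k = 74, giving k = 3.

3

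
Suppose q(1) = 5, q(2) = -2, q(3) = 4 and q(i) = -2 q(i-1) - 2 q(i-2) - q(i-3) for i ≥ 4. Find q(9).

q(4) = -2·4 - 2·(-2) - 5 = -9
q(5) = -2·(-9) - 2·4 - (-2) = 12
q(6) = -2·12 - 2·(-9) - 4 = -10
q(7) = -2·(-10) - 2·12 - (-9) = 5
q(8) = -2·5 - 2·(-10) - 12 = -2
q(9) = -2·(-2) - 2·5 - (-10) = 4

4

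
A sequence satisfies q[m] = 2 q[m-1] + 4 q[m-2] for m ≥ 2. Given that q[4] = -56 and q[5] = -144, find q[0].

Rearranging, q[m-2] = (q[m] - 2 q[m-1]) / 4.
q[3] = (-144 - 2·(-56)) / 4 = -32/4 = -8
q[2] = (-56 - 2·(-8)) / 4 = -40/4 = -10
q[1] = (-8 - 2·(-10)) / 4 = 12/4 = 3
q[0] = (-10 - 2·3) / 4 = -16/4 = -4

-4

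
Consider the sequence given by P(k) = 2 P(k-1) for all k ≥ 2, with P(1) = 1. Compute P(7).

P(2) = 2*1 = 2
P(3) = 2*2 = 4
P(4) = 2*4 = 8
P(5) = 2*8 = 16
P(6) = 2*16 = 32
P(7) = 2*32 = 64

64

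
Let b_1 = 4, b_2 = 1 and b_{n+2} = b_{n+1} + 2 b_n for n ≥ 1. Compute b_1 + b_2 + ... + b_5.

b_3 = 1 + 2*4 = 9
b_4 = 9 + 2*1 = 11
b_5 = 11 + 2*9 = 29
Sum = 4 + 1 + 9 + 11 + 29 = 54

54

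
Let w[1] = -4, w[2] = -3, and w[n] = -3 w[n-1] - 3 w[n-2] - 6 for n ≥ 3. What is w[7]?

84

w[3] = -3·(-3) - 3·(-4) - 6 = 15
w[4] = -3·15 - 3·(-3) - 6 = -42
w[5] = -3·(-42) - 3·15 - 6 = 75
w[6] = -3·75 - 3·(-42) - 6 = -105
w[7] = -3·(-105) - 3·75 - 6 = 84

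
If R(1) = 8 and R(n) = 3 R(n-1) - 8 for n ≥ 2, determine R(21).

13947137608

The fixed point is -8/(1 - 3) = 4, so R(n) - 4 = 3(R(n-1) - 4).
Hence R(n) = 4·3^{n-1} + 4.
R(21) = 4·3^{20} + 4 = 4·3486784401 + 4 = 13947137608.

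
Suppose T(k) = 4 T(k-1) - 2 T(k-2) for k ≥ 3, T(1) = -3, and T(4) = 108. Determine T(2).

Let T(2) = w.
T(3) = 6 + 4w
T(4) = 24 + 14w
So 24 + 14w = 108, giving w = 6.

6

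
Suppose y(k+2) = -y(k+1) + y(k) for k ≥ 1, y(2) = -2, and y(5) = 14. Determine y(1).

4

Let y(1) = x.
y(3) = 2 + x
y(4) = -4 - x
y(5) = 6 + 2x
So 6 + 2x = 14, giving x = 4.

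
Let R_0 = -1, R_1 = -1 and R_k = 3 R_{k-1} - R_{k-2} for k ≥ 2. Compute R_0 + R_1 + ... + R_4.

-22

R_2 = 3·(-1) - (-1) = -2
R_3 = 3·(-2) - (-1) = -5
R_4 = 3·(-5) - (-2) = -13
Sum = (-1) + (-1) + (-2) + (-5) + (-13) = -22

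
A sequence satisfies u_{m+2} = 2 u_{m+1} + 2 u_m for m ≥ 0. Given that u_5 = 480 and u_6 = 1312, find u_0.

4

Rearranging, u_{m-2} = (u_m - 2 u_{m-1}) / 2.
u_4 = (1312 - 2(480)) / 2 = 352/2 = 176
u_3 = (480 - 2(176)) / 2 = 128/2 = 64
u_2 = (176 - 2(64)) / 2 = 48/2 = 24
u_1 = (64 - 2(24)) / 2 = 16/2 = 8
u_0 = (24 - 2(8)) / 2 = 8/2 = 4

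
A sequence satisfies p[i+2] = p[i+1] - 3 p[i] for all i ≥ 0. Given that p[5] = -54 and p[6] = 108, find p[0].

Rearranging, p[i-2] = (p[i] - p[i-1]) / -3.
p[4] = (108 - (-54)) / -3 = 162/-3 = -54
p[3] = (-54 - (-54)) / -3 = 0/-3 = 0
p[2] = (-54 - 0) / -3 = -54/-3 = 18
p[1] = (0 - 18) / -3 = -18/-3 = 6
p[0] = (18 - 6) / -3 = 12/-3 = -4

-4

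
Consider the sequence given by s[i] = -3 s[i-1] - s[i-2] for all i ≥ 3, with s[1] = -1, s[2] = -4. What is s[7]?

s[3] = -3·(-4) - (-1) = 13
s[4] = -3·13 - (-4) = -35
s[5] = -3·(-35) - 13 = 92
s[6] = -3·92 - (-35) = -241
s[7] = -3·(-241) - 92 = 631

631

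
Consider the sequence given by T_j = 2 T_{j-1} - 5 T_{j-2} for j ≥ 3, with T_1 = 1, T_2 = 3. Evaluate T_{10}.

-1917

T_3 = 2*3 - 5*1 = 1
T_4 = 2*1 - 5*3 = -13
T_5 = 2*(-13) - 5*1 = -31
T_6 = 2*(-31) - 5*(-13) = 3
T_7 = 2*3 - 5*(-31) = 161
T_8 = 2*161 - 5*3 = 307
T_9 = 2*307 - 5*161 = -191
T_{10} = 2*(-191) - 5*307 = -1917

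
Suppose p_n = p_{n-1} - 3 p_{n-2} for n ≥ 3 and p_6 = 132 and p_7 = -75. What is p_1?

Rearranging, p_{n-2} = (p_n - p_{n-1}) / -3.
p_5 = (-75 - 132) / -3 = -207/-3 = 69
p_4 = (132 - 69) / -3 = 63/-3 = -21
p_3 = (69 - (-21)) / -3 = 90/-3 = -30
p_2 = (-21 - (-30)) / -3 = 9/-3 = -3
p_1 = (-30 - (-3)) / -3 = -27/-3 = 9

9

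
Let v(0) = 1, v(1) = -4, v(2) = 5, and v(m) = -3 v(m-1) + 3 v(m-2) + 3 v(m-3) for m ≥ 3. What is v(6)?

999

v(3) = -3(5) + 3(-4) + 3(1) = -24
v(4) = -3(-24) + 3(5) + 3(-4) = 75
v(5) = -3(75) + 3(-24) + 3(5) = -282
v(6) = -3(-282) + 3(75) + 3(-24) = 999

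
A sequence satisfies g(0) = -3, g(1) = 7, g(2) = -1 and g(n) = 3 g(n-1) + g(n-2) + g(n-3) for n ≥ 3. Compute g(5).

27

g(3) = 3*(-1) + 7 + (-3) = 1
g(4) = 3*1 + (-1) + 7 = 9
g(5) = 3*9 + 1 + (-1) = 27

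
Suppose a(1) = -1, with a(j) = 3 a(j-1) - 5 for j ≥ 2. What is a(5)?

a(2) = 3*(-1) - 5 = -8
a(3) = 3*(-8) - 5 = -29
a(4) = 3*(-29) - 5 = -92
a(5) = 3*(-92) - 5 = -281

-281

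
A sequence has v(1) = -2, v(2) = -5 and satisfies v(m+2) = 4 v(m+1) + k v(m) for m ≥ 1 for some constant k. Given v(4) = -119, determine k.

v(3) = -20 - 2k
v(4) = -80 - 13k
So -80 - 13k = -119, giving k = 3.

3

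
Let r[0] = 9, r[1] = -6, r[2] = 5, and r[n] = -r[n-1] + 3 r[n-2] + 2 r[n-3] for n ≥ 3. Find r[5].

-13

r[3] = -5 + 3*(-6) + 2*9 = -5
r[4] = -(-5) + 3*5 + 2*(-6) = 8
r[5] = -8 + 3*(-5) + 2*5 = -13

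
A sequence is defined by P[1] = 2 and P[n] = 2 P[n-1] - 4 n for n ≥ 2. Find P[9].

-2516

P[2] = 2·2 - 8 = -4
P[3] = 2·(-4) - 12 = -20
P[4] = 2·(-20) - 16 = -56
P[5] = 2·(-56) - 20 = -132
P[6] = 2·(-132) - 24 = -288
P[7] = 2·(-288) - 28 = -604
P[8] = 2·(-604) - 32 = -1240
P[9] = 2·(-1240) - 36 = -2516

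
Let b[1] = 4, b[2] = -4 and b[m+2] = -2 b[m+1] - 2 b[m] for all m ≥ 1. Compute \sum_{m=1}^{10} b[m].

-24

b[3] = -2(-4) - 2(4) = 0
b[4] = -2(0) - 2(-4) = 8
b[5] = -2(8) - 2(0) = -16
b[6] = -2(-16) - 2(8) = 16
b[7] = -2(16) - 2(-16) = 0
b[8] = -2(0) - 2(16) = -32
b[9] = -2(-32) - 2(0) = 64
b[10] = -2(64) - 2(-32) = -64
Sum = 4 + (-4) + 0 + 8 + (-16) + 16 + 0 + (-32) + 64 + (-64) = -24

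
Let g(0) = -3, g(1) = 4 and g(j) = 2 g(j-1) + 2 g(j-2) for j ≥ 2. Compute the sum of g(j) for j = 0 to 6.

339

g(2) = 2·4 + 2·(-3) = 2
g(3) = 2·2 + 2·4 = 12
g(4) = 2·12 + 2·2 = 28
g(5) = 2·28 + 2·12 = 80
g(6) = 2·80 + 2·28 = 216
Sum = (-3) + 4 + 2 + 12 + 28 + 80 + 216 = 339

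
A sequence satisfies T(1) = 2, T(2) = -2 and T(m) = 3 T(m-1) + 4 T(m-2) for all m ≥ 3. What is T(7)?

2

T(3) = 3·(-2) + 4·2 = 2
T(4) = 3·2 + 4·(-2) = -2
T(5) = 3·(-2) + 4·2 = 2
T(6) = 3·2 + 4·(-2) = -2
T(7) = 3·(-2) + 4·2 = 2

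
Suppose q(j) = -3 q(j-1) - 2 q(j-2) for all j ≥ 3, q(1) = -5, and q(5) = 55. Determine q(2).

Let q(2) = z.
q(3) = 10 - 3z
q(4) = -30 + 7z
q(5) = 70 - 15z
So 70 - 15z = 55, giving z = 1.

1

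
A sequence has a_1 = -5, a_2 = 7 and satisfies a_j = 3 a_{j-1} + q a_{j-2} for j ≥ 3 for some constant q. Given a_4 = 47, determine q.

a_3 = 21 - 5q
a_4 = 63 - 8q
So 63 - 8q = 47, giving q = 2.

2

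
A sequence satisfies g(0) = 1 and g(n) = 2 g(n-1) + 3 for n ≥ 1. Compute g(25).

The fixed point is 3/(1 - 2) = -3, so g(n) + 3 = 2(g(n-1) + 3).
Hence g(n) = 4·2^n - 3.
g(25) = 4·2^{25} - 3 = 4·33554432 - 3 = 134217725.

134217725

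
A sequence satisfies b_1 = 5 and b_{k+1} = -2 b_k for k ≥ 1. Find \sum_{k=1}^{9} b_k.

855

b_2 = -2(5) = -10
b_3 = -2(-10) = 20
b_4 = -2(20) = -40
b_5 = -2(-40) = 80
b_6 = -2(80) = -160
b_7 = -2(-160) = 320
b_8 = -2(320) = -640
b_9 = -2(-640) = 1280
Sum = 5 + (-10) + 20 + (-40) + 80 + (-160) + 320 + (-640) + 1280 = 855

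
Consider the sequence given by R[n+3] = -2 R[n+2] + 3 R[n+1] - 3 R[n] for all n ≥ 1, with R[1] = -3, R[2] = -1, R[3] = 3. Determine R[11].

11244

R[4] = -2·3 + 3·(-1) - 3·(-3) = 0
R[5] = -2·0 + 3·3 - 3·(-1) = 12
R[6] = -2·12 + 3·0 - 3·3 = -33
R[7] = -2·(-33) + 3·12 - 3·0 = 102
R[8] = -2·102 + 3·(-33) - 3·12 = -339
R[9] = -2·(-339) + 3·102 - 3·(-33) = 1083
R[10] = -2·1083 + 3·(-339) - 3·102 = -3489
R[11] = -2·(-3489) + 3·1083 - 3·(-339) = 11244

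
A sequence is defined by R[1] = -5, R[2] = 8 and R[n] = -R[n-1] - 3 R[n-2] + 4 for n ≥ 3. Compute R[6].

95

R[3] = -8 - 3(-5) + 4 = 11
R[4] = -11 - 3(8) + 4 = -31
R[5] = -(-31) - 3(11) + 4 = 2
R[6] = -2 - 3(-31) + 4 = 95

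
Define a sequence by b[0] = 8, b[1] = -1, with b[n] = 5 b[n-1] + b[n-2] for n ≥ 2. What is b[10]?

1430733

b[2] = 5*(-1) + 8 = 3
b[3] = 5*3 + (-1) = 14
b[4] = 5*14 + 3 = 73
b[5] = 5*73 + 14 = 379
b[6] = 5*379 + 73 = 1968
b[7] = 5*1968 + 379 = 10219
b[8] = 5*10219 + 1968 = 53063
b[9] = 5*53063 + 10219 = 275534
b[10] = 5*275534 + 53063 = 1430733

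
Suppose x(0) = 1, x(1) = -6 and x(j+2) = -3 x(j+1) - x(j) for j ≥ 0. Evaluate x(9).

x(2) = -3*(-6) - 1 = 17
x(3) = -3*17 - (-6) = -45
x(4) = -3*(-45) - 17 = 118
x(5) = -3*118 - (-45) = -309
x(6) = -3*(-309) - 118 = 809
x(7) = -3*809 - (-309) = -2118
x(8) = -3*(-2118) - 809 = 5545
x(9) = -3*5545 - (-2118) = -14517

-14517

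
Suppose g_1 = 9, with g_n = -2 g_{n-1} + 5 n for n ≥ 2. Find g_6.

g_2 = -2*9 + 10 = -8
g_3 = -2*(-8) + 15 = 31
g_4 = -2*31 + 20 = -42
g_5 = -2*(-42) + 25 = 109
g_6 = -2*109 + 30 = -188

-188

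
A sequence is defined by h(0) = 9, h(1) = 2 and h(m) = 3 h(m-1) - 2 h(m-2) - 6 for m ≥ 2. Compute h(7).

h(2) = 3*2 - 2*9 - 6 = -18
h(3) = 3*(-18) - 2*2 - 6 = -64
h(4) = 3*(-64) - 2*(-18) - 6 = -162
h(5) = 3*(-162) - 2*(-64) - 6 = -364
h(6) = 3*(-364) - 2*(-162) - 6 = -774
h(7) = 3*(-774) - 2*(-364) - 6 = -1600

-1600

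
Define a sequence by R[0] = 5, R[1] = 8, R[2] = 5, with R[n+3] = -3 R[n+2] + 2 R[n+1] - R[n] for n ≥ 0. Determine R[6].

197

R[3] = -3(5) + 2(8) - 5 = -4
R[4] = -3(-4) + 2(5) - 8 = 14
R[5] = -3(14) + 2(-4) - 5 = -55
R[6] = -3(-55) + 2(14) - (-4) = 197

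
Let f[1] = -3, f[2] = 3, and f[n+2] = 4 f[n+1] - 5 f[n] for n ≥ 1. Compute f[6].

483

f[3] = 4·3 - 5·(-3) = 27
f[4] = 4·27 - 5·3 = 93
f[5] = 4·93 - 5·27 = 237
f[6] = 4·237 - 5·93 = 483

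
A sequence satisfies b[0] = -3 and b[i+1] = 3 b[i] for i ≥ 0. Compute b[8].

-19683

b[1] = 3·(-3) = -9
b[2] = 3·(-9) = -27
b[3] = 3·(-27) = -81
b[4] = 3·(-81) = -243
b[5] = 3·(-243) = -729
b[6] = 3·(-729) = -2187
b[7] = 3·(-2187) = -6561
b[8] = 3·(-6561) = -19683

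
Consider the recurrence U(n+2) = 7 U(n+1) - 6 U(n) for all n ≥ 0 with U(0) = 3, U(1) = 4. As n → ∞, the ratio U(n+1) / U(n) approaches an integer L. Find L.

The characteristic equation is r^2 - 7r + 6 = 0, which factors as (r - 6)(r - 1) = 0.
So the roots are 6 and 1. Since |6| > |1| and the coefficient of 6^n is non-zero, the ratio tends to 6.

6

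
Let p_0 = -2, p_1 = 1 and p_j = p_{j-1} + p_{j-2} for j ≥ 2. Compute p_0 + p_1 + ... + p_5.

p_2 = 1 + (-2) = -1
p_3 = (-1) + 1 = 0
p_4 = 0 + (-1) = -1
p_5 = (-1) + 0 = -1
Sum = (-2) + 1 + (-1) + 0 + (-1) + (-1) = -4

-4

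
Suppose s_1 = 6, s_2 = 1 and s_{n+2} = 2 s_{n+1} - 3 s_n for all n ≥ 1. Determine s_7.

s_3 = 2·1 - 3·6 = -16
s_4 = 2·(-16) - 3·1 = -35
s_5 = 2·(-35) - 3·(-16) = -22
s_6 = 2·(-22) - 3·(-35) = 61
s_7 = 2·61 - 3·(-22) = 188

188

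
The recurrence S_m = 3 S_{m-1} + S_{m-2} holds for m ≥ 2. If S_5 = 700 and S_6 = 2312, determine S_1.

4

Rearranging, S_{m-2} = S_m - 3 S_{m-1}.
S_4 = 2312 - 3(700) = 212
S_3 = 700 - 3(212) = 64
S_2 = 212 - 3(64) = 20
S_1 = 64 - 3(20) = 4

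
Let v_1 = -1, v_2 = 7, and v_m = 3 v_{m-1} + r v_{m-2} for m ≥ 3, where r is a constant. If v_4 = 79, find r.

4

v_3 = 21 - r
v_4 = 63 + 4r
So 63 + 4r = 79, giving r = 4.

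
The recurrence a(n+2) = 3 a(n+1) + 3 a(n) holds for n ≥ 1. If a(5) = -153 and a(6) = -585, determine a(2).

Rearranging, a(n-2) = (a(n) - 3 a(n-1)) / 3.
a(4) = (-585 - 3(-153)) / 3 = -126/3 = -42
a(3) = (-153 - 3(-42)) / 3 = -27/3 = -9
a(2) = (-42 - 3(-9)) / 3 = -15/3 = -5

-5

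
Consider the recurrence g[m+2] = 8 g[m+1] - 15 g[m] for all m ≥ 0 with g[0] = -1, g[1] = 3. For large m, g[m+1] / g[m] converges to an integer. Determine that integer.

5

The characteristic equation is r^2 - 8r + 15 = 0, which factors as (r - 5)(r - 3) = 0.
So the roots are 5 and 3. Since |5| > |3| and the coefficient of 5^m is non-zero, the ratio tends to 5.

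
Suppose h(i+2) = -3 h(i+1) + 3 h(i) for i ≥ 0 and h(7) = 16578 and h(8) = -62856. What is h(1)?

2

Rearranging, h(i-2) = (h(i) + 3 h(i-1)) / 3.
h(6) = (-62856 + 3*16578) / 3 = -13122/3 = -4374
h(5) = (16578 + 3*(-4374)) / 3 = 3456/3 = 1152
h(4) = (-4374 + 3*1152) / 3 = -918/3 = -306
h(3) = (1152 + 3*(-306)) / 3 = 234/3 = 78
h(2) = (-306 + 3*78) / 3 = -72/3 = -24
h(1) = (78 + 3*(-24)) / 3 = 6/3 = 2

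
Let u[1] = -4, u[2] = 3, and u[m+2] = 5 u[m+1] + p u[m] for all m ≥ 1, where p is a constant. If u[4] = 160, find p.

-5

u[3] = 15 - 4p
u[4] = 75 - 17p
So 75 - 17p = 160, giving p = -5.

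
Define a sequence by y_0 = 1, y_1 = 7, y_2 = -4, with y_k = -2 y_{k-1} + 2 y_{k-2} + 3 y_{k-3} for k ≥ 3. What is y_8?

-1228

y_3 = -2*(-4) + 2*7 + 3*1 = 25
y_4 = -2*25 + 2*(-4) + 3*7 = -37
y_5 = -2*(-37) + 2*25 + 3*(-4) = 112
y_6 = -2*112 + 2*(-37) + 3*25 = -223
y_7 = -2*(-223) + 2*112 + 3*(-37) = 559
y_8 = -2*559 + 2*(-223) + 3*112 = -1228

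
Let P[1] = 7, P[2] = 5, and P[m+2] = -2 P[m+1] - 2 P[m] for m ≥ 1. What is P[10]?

P[3] = -2·5 - 2·7 = -24
P[4] = -2·(-24) - 2·5 = 38
P[5] = -2·38 - 2·(-24) = -28
P[6] = -2·(-28) - 2·38 = -20
P[7] = -2·(-20) - 2·(-28) = 96
P[8] = -2·96 - 2·(-20) = -152
P[9] = -2·(-152) - 2·96 = 112
P[10] = -2·112 - 2·(-152) = 80

80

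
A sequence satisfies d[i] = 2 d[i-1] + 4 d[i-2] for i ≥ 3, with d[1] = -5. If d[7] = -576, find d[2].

4

Let d[2] = z.
d[3] = -20 + 2z
d[4] = -40 + 8z
d[5] = -160 + 24z
d[6] = -480 + 80z
d[7] = -1600 + 256z
So -1600 + 256z = -576, giving z = 4.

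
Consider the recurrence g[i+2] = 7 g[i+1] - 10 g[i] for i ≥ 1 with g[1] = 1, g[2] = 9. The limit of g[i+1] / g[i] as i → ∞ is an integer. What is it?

The characteristic equation is r^2 - 7r + 10 = 0, which factors as (r - 5)(r - 2) = 0.
So the roots are 5 and 2. Since |5| > |2| and the coefficient of 5^i is non-zero, the ratio tends to 5.

5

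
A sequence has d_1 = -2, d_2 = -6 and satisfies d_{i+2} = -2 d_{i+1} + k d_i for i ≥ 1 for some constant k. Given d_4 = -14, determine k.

d_3 = 12 - 2k
d_4 = -24 - 2k
So -24 - 2k = -14, giving k = -5.

-5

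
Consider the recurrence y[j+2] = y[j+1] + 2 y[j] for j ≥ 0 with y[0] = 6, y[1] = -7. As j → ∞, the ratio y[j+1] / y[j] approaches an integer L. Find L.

2

The characteristic equation is r^2 - r - 2 = 0, which factors as (r - 2)(r + 1) = 0.
So the roots are 2 and -1. Since |2| > |-1| and the coefficient of 2^j is non-zero, the ratio tends to 2.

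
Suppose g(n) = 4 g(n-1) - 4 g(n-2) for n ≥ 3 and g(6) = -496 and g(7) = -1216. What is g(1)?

Rearranging, g(n-2) = (g(n) - 4 g(n-1)) / -4.
g(5) = (-1216 - 4*(-496)) / -4 = 768/-4 = -192
g(4) = (-496 - 4*(-192)) / -4 = 272/-4 = -68
g(3) = (-192 - 4*(-68)) / -4 = 80/-4 = -20
g(2) = (-68 - 4*(-20)) / -4 = 12/-4 = -3
g(1) = (-20 - 4*(-3)) / -4 = -8/-4 = 2

2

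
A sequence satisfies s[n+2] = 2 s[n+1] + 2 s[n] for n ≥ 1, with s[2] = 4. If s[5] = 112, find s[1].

4

Let s[1] = z.
s[3] = 8 + 2z
s[4] = 24 + 4z
s[5] = 64 + 12z
So 64 + 12z = 112, giving z = 4.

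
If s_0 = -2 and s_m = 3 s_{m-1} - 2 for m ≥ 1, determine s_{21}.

The fixed point is -2/(1 - 3) = 1, so s_m - 1 = 3(s_{m-1} - 1).
Hence s_m = -3·3^m + 1.
s_{21} = -3·3^{21} + 1 = -3·10460353203 + 1 = -31381059608.

-31381059608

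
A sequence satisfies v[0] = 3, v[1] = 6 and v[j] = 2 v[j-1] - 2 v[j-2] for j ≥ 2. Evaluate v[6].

-24

v[2] = 2·6 - 2·3 = 6
v[3] = 2·6 - 2·6 = 0
v[4] = 2·0 - 2·6 = -12
v[5] = 2·(-12) - 2·0 = -24
v[6] = 2·(-24) - 2·(-12) = -24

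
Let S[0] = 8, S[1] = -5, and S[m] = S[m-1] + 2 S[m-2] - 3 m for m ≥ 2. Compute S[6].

-109

S[2] = (-5) + 2*8 - 6 = 5
S[3] = 5 + 2*(-5) - 9 = -14
S[4] = (-14) + 2*5 - 12 = -16
S[5] = (-16) + 2*(-14) - 15 = -59
S[6] = (-59) + 2*(-16) - 18 = -109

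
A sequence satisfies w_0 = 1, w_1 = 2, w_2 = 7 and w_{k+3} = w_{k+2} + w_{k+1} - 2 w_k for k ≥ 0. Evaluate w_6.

w_3 = 7 + 2 - 2(1) = 7
w_4 = 7 + 7 - 2(2) = 10
w_5 = 10 + 7 - 2(7) = 3
w_6 = 3 + 10 - 2(7) = -1

-1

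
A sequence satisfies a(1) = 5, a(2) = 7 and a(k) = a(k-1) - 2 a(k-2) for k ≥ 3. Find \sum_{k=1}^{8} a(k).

48

a(3) = 7 - 2(5) = -3
a(4) = (-3) - 2(7) = -17
a(5) = (-17) - 2(-3) = -11
a(6) = (-11) - 2(-17) = 23
a(7) = 23 - 2(-11) = 45
a(8) = 45 - 2(23) = -1
Sum = 5 + 7 + (-3) + (-17) + (-11) + 23 + 45 + (-1) = 48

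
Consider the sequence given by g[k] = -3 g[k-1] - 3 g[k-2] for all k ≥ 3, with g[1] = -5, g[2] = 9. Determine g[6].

g[3] = -3·9 - 3·(-5) = -12
g[4] = -3·(-12) - 3·9 = 9
g[5] = -3·9 - 3·(-12) = 9
g[6] = -3·9 - 3·9 = -54

-54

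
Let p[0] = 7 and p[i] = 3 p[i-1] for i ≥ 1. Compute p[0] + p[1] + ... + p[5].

2548

p[1] = 3·7 = 21
p[2] = 3·21 = 63
p[3] = 3·63 = 189
p[4] = 3·189 = 567
p[5] = 3·567 = 1701
Sum = 7 + 21 + 63 + 189 + 567 + 1701 = 2548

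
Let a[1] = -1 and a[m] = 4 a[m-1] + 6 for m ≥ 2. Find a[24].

The fixed point is 6/(1 - 4) = -2, so a[m] + 2 = 4(a[m-1] + 2).
Hence a[m] = 1·4^{m-1} - 2.
a[24] = 1·4^{23} - 2 = 1·70368744177664 - 2 = 70368744177662.

70368744177662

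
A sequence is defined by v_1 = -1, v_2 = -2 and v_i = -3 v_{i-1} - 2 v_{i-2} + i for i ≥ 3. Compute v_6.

-118

v_3 = -3(-2) - 2(-1) + 3 = 11
v_4 = -3(11) - 2(-2) + 4 = -25
v_5 = -3(-25) - 2(11) + 5 = 58
v_6 = -3(58) - 2(-25) + 6 = -118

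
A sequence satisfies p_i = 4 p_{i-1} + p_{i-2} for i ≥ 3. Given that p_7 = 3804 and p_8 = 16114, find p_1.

Rearranging, p_{i-2} = p_i - 4 p_{i-1}.
p_6 = 16114 - 4*3804 = 898
p_5 = 3804 - 4*898 = 212
p_4 = 898 - 4*212 = 50
p_3 = 212 - 4*50 = 12
p_2 = 50 - 4*12 = 2
p_1 = 12 - 4*2 = 4

4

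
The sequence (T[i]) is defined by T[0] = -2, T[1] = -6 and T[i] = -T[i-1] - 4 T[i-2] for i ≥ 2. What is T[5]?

26

T[2] = -(-6) - 4(-2) = 14
T[3] = -14 - 4(-6) = 10
T[4] = -10 - 4(14) = -66
T[5] = -(-66) - 4(10) = 26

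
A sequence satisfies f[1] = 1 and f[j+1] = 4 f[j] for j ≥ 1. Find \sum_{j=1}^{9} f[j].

f[2] = 4(1) = 4
f[3] = 4(4) = 16
f[4] = 4(16) = 64
f[5] = 4(64) = 256
f[6] = 4(256) = 1024
f[7] = 4(1024) = 4096
f[8] = 4(4096) = 16384
f[9] = 4(16384) = 65536
Sum = 1 + 4 + 16 + 64 + 256 + 1024 + 4096 + 16384 + 65536 = 87381

87381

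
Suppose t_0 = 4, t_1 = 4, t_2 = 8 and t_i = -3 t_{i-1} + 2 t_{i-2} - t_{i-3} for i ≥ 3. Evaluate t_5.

t_3 = -3*8 + 2*4 - 4 = -20
t_4 = -3*(-20) + 2*8 - 4 = 72
t_5 = -3*72 + 2*(-20) - 8 = -264

-264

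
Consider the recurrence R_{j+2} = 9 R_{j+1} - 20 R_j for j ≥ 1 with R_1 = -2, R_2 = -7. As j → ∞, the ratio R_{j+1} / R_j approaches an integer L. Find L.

The characteristic equation is r^2 - 9r + 20 = 0, which factors as (r - 5)(r - 4) = 0.
So the roots are 5 and 4. Since |5| > |4| and the coefficient of 5^j is non-zero, the ratio tends to 5.

5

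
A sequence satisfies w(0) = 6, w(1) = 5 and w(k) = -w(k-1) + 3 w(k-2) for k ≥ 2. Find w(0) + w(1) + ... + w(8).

w(2) = -5 + 3(6) = 13
w(3) = -13 + 3(5) = 2
w(4) = -2 + 3(13) = 37
w(5) = -37 + 3(2) = -31
w(6) = -(-31) + 3(37) = 142
w(7) = -142 + 3(-31) = -235
w(8) = -(-235) + 3(142) = 661
Sum = 6 + 5 + 13 + 2 + 37 + (-31) + 142 + (-235) + 661 = 600

600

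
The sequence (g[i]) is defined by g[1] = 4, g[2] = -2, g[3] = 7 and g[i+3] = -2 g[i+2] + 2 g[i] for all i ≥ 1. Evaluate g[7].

g[4] = -2*7 + 2*4 = -6
g[5] = -2*(-6) + 2*(-2) = 8
g[6] = -2*8 + 2*7 = -2
g[7] = -2*(-2) + 2*(-6) = -8

-8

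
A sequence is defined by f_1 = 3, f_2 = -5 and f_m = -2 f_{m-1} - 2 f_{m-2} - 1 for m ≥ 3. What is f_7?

-13

f_3 = -2(-5) - 2(3) - 1 = 3
f_4 = -2(3) - 2(-5) - 1 = 3
f_5 = -2(3) - 2(3) - 1 = -13
f_6 = -2(-13) - 2(3) - 1 = 19
f_7 = -2(19) - 2(-13) - 1 = -13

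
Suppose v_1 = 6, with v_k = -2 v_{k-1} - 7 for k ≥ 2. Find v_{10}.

v_2 = -2·6 - 7 = -19
v_3 = -2·(-19) - 7 = 31
v_4 = -2·31 - 7 = -69
v_5 = -2·(-69) - 7 = 131
v_6 = -2·131 - 7 = -269
v_7 = -2·(-269) - 7 = 531
v_8 = -2·531 - 7 = -1069
v_9 = -2·(-1069) - 7 = 2131
v_{10} = -2·2131 - 7 = -4269

-4269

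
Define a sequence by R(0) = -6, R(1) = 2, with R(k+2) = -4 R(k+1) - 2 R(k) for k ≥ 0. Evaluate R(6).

848

R(2) = -4·2 - 2·(-6) = 4
R(3) = -4·4 - 2·2 = -20
R(4) = -4·(-20) - 2·4 = 72
R(5) = -4·72 - 2·(-20) = -248
R(6) = -4·(-248) - 2·72 = 848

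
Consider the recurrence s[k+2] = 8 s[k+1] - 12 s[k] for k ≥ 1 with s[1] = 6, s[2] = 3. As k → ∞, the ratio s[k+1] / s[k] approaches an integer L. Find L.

The characteristic equation is r^2 - 8r + 12 = 0, which factors as (r - 6)(r - 2) = 0.
So the roots are 6 and 2. Since |6| > |2| and the coefficient of 6^k is non-zero, the ratio tends to 6.

6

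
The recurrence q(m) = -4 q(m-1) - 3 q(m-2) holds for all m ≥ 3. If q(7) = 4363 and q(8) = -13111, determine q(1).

Rearranging, q(m-2) = (q(m) + 4 q(m-1)) / -3.
q(6) = (-13111 + 4(4363)) / -3 = 4341/-3 = -1447
q(5) = (4363 + 4(-1447)) / -3 = -1425/-3 = 475
q(4) = (-1447 + 4(475)) / -3 = 453/-3 = -151
q(3) = (475 + 4(-151)) / -3 = -129/-3 = 43
q(2) = (-151 + 4(43)) / -3 = 21/-3 = -7
q(1) = (43 + 4(-7)) / -3 = 15/-3 = -5

-5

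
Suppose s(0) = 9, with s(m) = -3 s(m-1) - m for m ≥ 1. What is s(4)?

743

s(1) = -3·9 - 1 = -28
s(2) = -3·(-28) - 2 = 82
s(3) = -3·82 - 3 = -249
s(4) = -3·(-249) - 4 = 743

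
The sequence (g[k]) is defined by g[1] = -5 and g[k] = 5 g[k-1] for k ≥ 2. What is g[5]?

g[2] = 5*(-5) = -25
g[3] = 5*(-25) = -125
g[4] = 5*(-125) = -625
g[5] = 5*(-625) = -3125

-3125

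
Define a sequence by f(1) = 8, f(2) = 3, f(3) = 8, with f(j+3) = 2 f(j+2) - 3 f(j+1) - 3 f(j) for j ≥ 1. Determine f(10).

898

f(4) = 2(8) - 3(3) - 3(8) = -17
f(5) = 2(-17) - 3(8) - 3(3) = -67
f(6) = 2(-67) - 3(-17) - 3(8) = -107
f(7) = 2(-107) - 3(-67) - 3(-17) = 38
f(8) = 2(38) - 3(-107) - 3(-67) = 598
f(9) = 2(598) - 3(38) - 3(-107) = 1403
f(10) = 2(1403) - 3(598) - 3(38) = 898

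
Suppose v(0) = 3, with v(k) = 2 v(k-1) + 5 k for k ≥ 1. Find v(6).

v(1) = 2·3 + 5 = 11
v(2) = 2·11 + 10 = 32
v(3) = 2·32 + 15 = 79
v(4) = 2·79 + 20 = 178
v(5) = 2·178 + 25 = 381
v(6) = 2·381 + 30 = 792

792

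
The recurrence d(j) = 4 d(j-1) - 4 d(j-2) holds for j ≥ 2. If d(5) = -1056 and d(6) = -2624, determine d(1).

Rearranging, d(j-2) = (d(j) - 4 d(j-1)) / -4.
d(4) = (-2624 - 4(-1056)) / -4 = 1600/-4 = -400
d(3) = (-1056 - 4(-400)) / -4 = 544/-4 = -136
d(2) = (-400 - 4(-136)) / -4 = 144/-4 = -36
d(1) = (-136 - 4(-36)) / -4 = 8/-4 = -2

-2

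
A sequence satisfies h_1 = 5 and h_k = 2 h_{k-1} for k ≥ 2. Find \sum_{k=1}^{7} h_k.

h_2 = 2·5 = 10
h_3 = 2·10 = 20
h_4 = 2·20 = 40
h_5 = 2·40 = 80
h_6 = 2·80 = 160
h_7 = 2·160 = 320
Sum = 5 + 10 + 20 + 40 + 80 + 160 + 320 = 635

635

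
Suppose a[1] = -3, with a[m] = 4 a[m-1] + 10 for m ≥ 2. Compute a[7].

1362

a[2] = 4·(-3) + 10 = -2
a[3] = 4·(-2) + 10 = 2
a[4] = 4·2 + 10 = 18
a[5] = 4·18 + 10 = 82
a[6] = 4·82 + 10 = 338
a[7] = 4·338 + 10 = 1362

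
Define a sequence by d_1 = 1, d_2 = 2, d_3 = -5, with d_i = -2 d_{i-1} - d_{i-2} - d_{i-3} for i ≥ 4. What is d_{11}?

d_4 = -2·(-5) - 2 - 1 = 7
d_5 = -2·7 - (-5) - 2 = -11
d_6 = -2·(-11) - 7 - (-5) = 20
d_7 = -2·20 - (-11) - 7 = -36
d_8 = -2·(-36) - 20 - (-11) = 63
d_9 = -2·63 - (-36) - 20 = -110
d_{10} = -2·(-110) - 63 - (-36) = 193
d_{11} = -2·193 - (-110) - 63 = -339

-339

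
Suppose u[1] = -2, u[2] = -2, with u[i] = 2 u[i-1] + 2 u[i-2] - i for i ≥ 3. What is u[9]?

-4951

u[3] = 2*(-2) + 2*(-2) - 3 = -11
u[4] = 2*(-11) + 2*(-2) - 4 = -30
u[5] = 2*(-30) + 2*(-11) - 5 = -87
u[6] = 2*(-87) + 2*(-30) - 6 = -240
u[7] = 2*(-240) + 2*(-87) - 7 = -661
u[8] = 2*(-661) + 2*(-240) - 8 = -1810
u[9] = 2*(-1810) + 2*(-661) - 9 = -4951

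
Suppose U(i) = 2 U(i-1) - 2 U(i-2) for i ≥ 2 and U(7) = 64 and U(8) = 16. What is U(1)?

-6

Rearranging, U(i-2) = (U(i) - 2 U(i-1)) / -2.
U(6) = (16 - 2·64) / -2 = -112/-2 = 56
U(5) = (64 - 2·56) / -2 = -48/-2 = 24
U(4) = (56 - 2·24) / -2 = 8/-2 = -4
U(3) = (24 - 2·(-4)) / -2 = 32/-2 = -16
U(2) = (-4 - 2·(-16)) / -2 = 28/-2 = -14
U(1) = (-16 - 2·(-14)) / -2 = 12/-2 = -6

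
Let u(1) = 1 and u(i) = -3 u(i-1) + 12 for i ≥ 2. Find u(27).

The fixed point is 12/(1 + 3) = 3, so u(i) - 3 = -3(u(i-1) - 3).
Hence u(i) = -2·(-3)^{i-1} + 3.
u(27) = -2·(-3)^{26} + 3 = -2·2541865828329 + 3 = -5083731656655.

-5083731656655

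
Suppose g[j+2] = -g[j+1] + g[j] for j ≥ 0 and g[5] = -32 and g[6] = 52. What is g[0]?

Rearranging, g[j-2] = g[j] + g[j-1].
g[4] = 52 + (-32) = 20
g[3] = -32 + 20 = -12
g[2] = 20 + (-12) = 8
g[1] = -12 + 8 = -4
g[0] = 8 + (-4) = 4

4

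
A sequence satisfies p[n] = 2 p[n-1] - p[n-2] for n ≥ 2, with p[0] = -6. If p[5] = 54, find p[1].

6

Let p[1] = x.
p[2] = 6 + 2x
p[3] = 12 + 3x
p[4] = 18 + 4x
p[5] = 24 + 5x
So 24 + 5x = 54, giving x = 6.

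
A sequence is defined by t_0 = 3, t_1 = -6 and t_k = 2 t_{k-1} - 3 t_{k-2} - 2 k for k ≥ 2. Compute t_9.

-1070

t_2 = 2(-6) - 3(3) - 4 = -25
t_3 = 2(-25) - 3(-6) - 6 = -38
t_4 = 2(-38) - 3(-25) - 8 = -9
t_5 = 2(-9) - 3(-38) - 10 = 86
t_6 = 2(86) - 3(-9) - 12 = 187
t_7 = 2(187) - 3(86) - 14 = 102
t_8 = 2(102) - 3(187) - 16 = -373
t_9 = 2(-373) - 3(102) - 18 = -1070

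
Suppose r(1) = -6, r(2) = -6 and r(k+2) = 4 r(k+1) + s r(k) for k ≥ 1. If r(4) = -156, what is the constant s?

2

r(3) = -24 - 6s
r(4) = -96 - 30s
So -96 - 30s = -156, giving s = 2.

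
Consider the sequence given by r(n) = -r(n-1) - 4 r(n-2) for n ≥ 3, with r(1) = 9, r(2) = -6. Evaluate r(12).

5046

r(3) = -(-6) - 4(9) = -30
r(4) = -(-30) - 4(-6) = 54
r(5) = -54 - 4(-30) = 66
r(6) = -66 - 4(54) = -282
r(7) = -(-282) - 4(66) = 18
r(8) = -18 - 4(-282) = 1110
r(9) = -1110 - 4(18) = -1182
r(10) = -(-1182) - 4(1110) = -3258
r(11) = -(-3258) - 4(-1182) = 7986
r(12) = -7986 - 4(-3258) = 5046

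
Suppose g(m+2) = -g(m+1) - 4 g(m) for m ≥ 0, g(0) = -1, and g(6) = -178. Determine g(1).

Let g(1) = w.
g(2) = 4 - w
g(3) = -4 - 3w
g(4) = -12 + 7w
g(5) = 28 + 5w
g(6) = 20 - 33w
So 20 - 33w = -178, giving w = 6.

6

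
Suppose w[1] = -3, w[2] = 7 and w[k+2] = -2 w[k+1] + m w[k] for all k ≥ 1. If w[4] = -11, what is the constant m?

w[3] = -14 - 3m
w[4] = 28 + 13m
So 28 + 13m = -11, giving m = -3.

-3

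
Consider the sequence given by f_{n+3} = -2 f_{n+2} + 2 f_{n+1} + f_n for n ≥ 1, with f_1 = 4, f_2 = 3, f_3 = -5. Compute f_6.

129

f_4 = -2*(-5) + 2*3 + 4 = 20
f_5 = -2*20 + 2*(-5) + 3 = -47
f_6 = -2*(-47) + 2*20 + (-5) = 129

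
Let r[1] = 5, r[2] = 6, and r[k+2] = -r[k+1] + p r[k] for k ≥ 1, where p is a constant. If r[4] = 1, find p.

r[3] = -6 + 5p
r[4] = 6 + p
So 6 + p = 1, giving p = -5.

-5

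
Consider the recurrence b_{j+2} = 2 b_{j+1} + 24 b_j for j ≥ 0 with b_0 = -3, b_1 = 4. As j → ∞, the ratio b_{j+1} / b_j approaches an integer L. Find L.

The characteristic equation is r^2 - 2r - 24 = 0, which factors as (r - 6)(r + 4) = 0.
So the roots are 6 and -4. Since |6| > |-4| and the coefficient of 6^j is non-zero, the ratio tends to 6.

6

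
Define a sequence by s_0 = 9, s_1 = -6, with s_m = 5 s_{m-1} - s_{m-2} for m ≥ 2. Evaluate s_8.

s_2 = 5*(-6) - 9 = -39
s_3 = 5*(-39) - (-6) = -189
s_4 = 5*(-189) - (-39) = -906
s_5 = 5*(-906) - (-189) = -4341
s_6 = 5*(-4341) - (-906) = -20799
s_7 = 5*(-20799) - (-4341) = -99654
s_8 = 5*(-99654) - (-20799) = -477471

-477471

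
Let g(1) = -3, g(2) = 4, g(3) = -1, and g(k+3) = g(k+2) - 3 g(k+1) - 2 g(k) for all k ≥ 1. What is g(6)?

11

g(4) = (-1) - 3·4 - 2·(-3) = -7
g(5) = (-7) - 3·(-1) - 2·4 = -12
g(6) = (-12) - 3·(-7) - 2·(-1) = 11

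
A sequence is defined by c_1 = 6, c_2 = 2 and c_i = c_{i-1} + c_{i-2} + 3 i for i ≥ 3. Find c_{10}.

c_3 = 2 + 6 + 9 = 17
c_4 = 17 + 2 + 12 = 31
c_5 = 31 + 17 + 15 = 63
c_6 = 63 + 31 + 18 = 112
c_7 = 112 + 63 + 21 = 196
c_8 = 196 + 112 + 24 = 332
c_9 = 332 + 196 + 27 = 555
c_{10} = 555 + 332 + 30 = 917

917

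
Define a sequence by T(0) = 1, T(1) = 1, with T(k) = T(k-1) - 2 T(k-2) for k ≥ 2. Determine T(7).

T(2) = 1 - 2*1 = -1
T(3) = (-1) - 2*1 = -3
T(4) = (-3) - 2*(-1) = -1
T(5) = (-1) - 2*(-3) = 5
T(6) = 5 - 2*(-1) = 7
T(7) = 7 - 2*5 = -3

-3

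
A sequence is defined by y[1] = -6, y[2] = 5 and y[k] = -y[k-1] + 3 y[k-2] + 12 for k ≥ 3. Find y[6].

185

y[3] = -5 + 3(-6) + 12 = -11
y[4] = -(-11) + 3(5) + 12 = 38
y[5] = -38 + 3(-11) + 12 = -59
y[6] = -(-59) + 3(38) + 12 = 185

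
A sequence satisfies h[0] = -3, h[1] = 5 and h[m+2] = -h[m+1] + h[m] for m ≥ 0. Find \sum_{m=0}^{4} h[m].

-14

h[2] = -5 + (-3) = -8
h[3] = -(-8) + 5 = 13
h[4] = -13 + (-8) = -21
Sum = (-3) + 5 + (-8) + 13 + (-21) = -14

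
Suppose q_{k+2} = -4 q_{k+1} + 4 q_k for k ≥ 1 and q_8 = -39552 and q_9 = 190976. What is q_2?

-2

Rearranging, q_{k-2} = (q_k + 4 q_{k-1}) / 4.
q_7 = (190976 + 4·(-39552)) / 4 = 32768/4 = 8192
q_6 = (-39552 + 4·8192) / 4 = -6784/4 = -1696
q_5 = (8192 + 4·(-1696)) / 4 = 1408/4 = 352
q_4 = (-1696 + 4·352) / 4 = -288/4 = -72
q_3 = (352 + 4·(-72)) / 4 = 64/4 = 16
q_2 = (-72 + 4·16) / 4 = -8/4 = -2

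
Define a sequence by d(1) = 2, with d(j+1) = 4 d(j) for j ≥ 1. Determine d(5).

512

d(2) = 4·2 = 8
d(3) = 4·8 = 32
d(4) = 4·32 = 128
d(5) = 4·128 = 512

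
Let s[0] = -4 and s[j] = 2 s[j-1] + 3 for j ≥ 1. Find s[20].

-1048579

The fixed point is 3/(1 - 2) = -3, so s[j] + 3 = 2(s[j-1] + 3).
Hence s[j] = -1·2^j - 3.
s[20] = -1·2^{20} - 3 = -1·1048576 - 3 = -1048579.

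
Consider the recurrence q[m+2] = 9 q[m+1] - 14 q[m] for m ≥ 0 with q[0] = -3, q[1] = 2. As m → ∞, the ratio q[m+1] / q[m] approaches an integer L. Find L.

7

The characteristic equation is r^2 - 9r + 14 = 0, which factors as (r - 7)(r - 2) = 0.
So the roots are 7 and 2. Since |7| > |2| and the coefficient of 7^m is non-zero, the ratio tends to 7.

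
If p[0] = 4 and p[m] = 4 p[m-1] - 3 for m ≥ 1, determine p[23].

211106232532993

The fixed point is -3/(1 - 4) = 1, so p[m] - 1 = 4(p[m-1] - 1).
Hence p[m] = 3·4^m + 1.
p[23] = 3·4^{23} + 1 = 3·70368744177664 + 1 = 211106232532993.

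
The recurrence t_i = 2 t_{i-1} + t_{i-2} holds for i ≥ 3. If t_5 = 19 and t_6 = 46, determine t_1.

Rearranging, t_{i-2} = t_i - 2 t_{i-1}.
t_4 = 46 - 2*19 = 8
t_3 = 19 - 2*8 = 3
t_2 = 8 - 2*3 = 2
t_1 = 3 - 2*2 = -1

-1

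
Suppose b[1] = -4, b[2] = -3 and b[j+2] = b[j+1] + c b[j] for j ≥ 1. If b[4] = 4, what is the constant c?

b[3] = -3 - 4c
b[4] = -3 - 7c
So -3 - 7c = 4, giving c = -1.

-1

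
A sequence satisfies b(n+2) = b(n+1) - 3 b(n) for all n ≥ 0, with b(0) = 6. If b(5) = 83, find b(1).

-7

Let b(1) = x.
b(2) = -18 + x
b(3) = -18 - 2x
b(4) = 36 - 5x
b(5) = 90 + x
So 90 + x = 83, giving x = -7.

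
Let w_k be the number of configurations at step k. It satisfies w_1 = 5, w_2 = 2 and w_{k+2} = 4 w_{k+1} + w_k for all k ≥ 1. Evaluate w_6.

970

w_3 = 4(2) + 5 = 13
w_4 = 4(13) + 2 = 54
w_5 = 4(54) + 13 = 229
w_6 = 4(229) + 54 = 970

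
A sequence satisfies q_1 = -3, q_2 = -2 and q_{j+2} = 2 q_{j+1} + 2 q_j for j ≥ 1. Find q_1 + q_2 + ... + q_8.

-2171

q_3 = 2·(-2) + 2·(-3) = -10
q_4 = 2·(-10) + 2·(-2) = -24
q_5 = 2·(-24) + 2·(-10) = -68
q_6 = 2·(-68) + 2·(-24) = -184
q_7 = 2·(-184) + 2·(-68) = -504
q_8 = 2·(-504) + 2·(-184) = -1376
Sum = (-3) + (-2) + (-10) + (-24) + (-68) + (-184) + (-504) + (-1376) = -2171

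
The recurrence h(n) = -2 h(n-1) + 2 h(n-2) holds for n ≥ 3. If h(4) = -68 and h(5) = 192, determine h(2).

Rearranging, h(n-2) = (h(n) + 2 h(n-1)) / 2.
h(3) = (192 + 2(-68)) / 2 = 56/2 = 28
h(2) = (-68 + 2(28)) / 2 = -12/2 = -6

-6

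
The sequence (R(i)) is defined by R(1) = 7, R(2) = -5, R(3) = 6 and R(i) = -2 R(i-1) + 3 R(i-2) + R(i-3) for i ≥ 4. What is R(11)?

R(4) = -2(6) + 3(-5) + 7 = -20
R(5) = -2(-20) + 3(6) + (-5) = 53
R(6) = -2(53) + 3(-20) + 6 = -160
R(7) = -2(-160) + 3(53) + (-20) = 459
R(8) = -2(459) + 3(-160) + 53 = -1345
R(9) = -2(-1345) + 3(459) + (-160) = 3907
R(10) = -2(3907) + 3(-1345) + 459 = -11390
R(11) = -2(-11390) + 3(3907) + (-1345) = 33156

33156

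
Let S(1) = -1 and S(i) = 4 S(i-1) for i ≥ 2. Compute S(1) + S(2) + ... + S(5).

-341

S(2) = 4·(-1) = -4
S(3) = 4·(-4) = -16
S(4) = 4·(-16) = -64
S(5) = 4·(-64) = -256
Sum = (-1) + (-4) + (-16) + (-64) + (-256) = -341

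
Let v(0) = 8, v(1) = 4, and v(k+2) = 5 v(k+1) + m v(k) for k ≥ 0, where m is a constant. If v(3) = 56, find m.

-1

v(2) = 20 + 8m
v(3) = 100 + 44m
So 100 + 44m = 56, giving m = -1.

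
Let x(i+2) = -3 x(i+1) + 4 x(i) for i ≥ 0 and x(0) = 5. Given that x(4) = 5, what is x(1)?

5

Let x(1) = y.
x(2) = 20 - 3y
x(3) = -60 + 13y
x(4) = 260 - 51y
So 260 - 51y = 5, giving y = 5.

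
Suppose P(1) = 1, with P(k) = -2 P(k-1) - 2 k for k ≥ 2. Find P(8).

P(2) = -2(1) - 4 = -6
P(3) = -2(-6) - 6 = 6
P(4) = -2(6) - 8 = -20
P(5) = -2(-20) - 10 = 30
P(6) = -2(30) - 12 = -72
P(7) = -2(-72) - 14 = 130
P(8) = -2(130) - 16 = -276

-276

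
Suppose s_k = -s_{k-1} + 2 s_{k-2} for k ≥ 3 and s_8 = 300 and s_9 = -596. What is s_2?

Rearranging, s_{k-2} = (s_k + s_{k-1}) / 2.
s_7 = (-596 + 300) / 2 = -296/2 = -148
s_6 = (300 + (-148)) / 2 = 152/2 = 76
s_5 = (-148 + 76) / 2 = -72/2 = -36
s_4 = (76 + (-36)) / 2 = 40/2 = 20
s_3 = (-36 + 20) / 2 = -16/2 = -8
s_2 = (20 + (-8)) / 2 = 12/2 = 6

6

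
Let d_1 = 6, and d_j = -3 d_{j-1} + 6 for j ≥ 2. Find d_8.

-9840

d_2 = -3·6 + 6 = -12
d_3 = -3·(-12) + 6 = 42
d_4 = -3·42 + 6 = -120
d_5 = -3·(-120) + 6 = 366
d_6 = -3·366 + 6 = -1092
d_7 = -3·(-1092) + 6 = 3282
d_8 = -3·3282 + 6 = -9840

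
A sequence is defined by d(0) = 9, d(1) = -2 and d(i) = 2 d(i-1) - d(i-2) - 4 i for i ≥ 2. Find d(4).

-99

d(2) = 2(-2) - 9 - 8 = -21
d(3) = 2(-21) - (-2) - 12 = -52
d(4) = 2(-52) - (-21) - 16 = -99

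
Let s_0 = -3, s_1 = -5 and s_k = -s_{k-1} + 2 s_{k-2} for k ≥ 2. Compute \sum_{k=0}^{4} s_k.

s_2 = -(-5) + 2(-3) = -1
s_3 = -(-1) + 2(-5) = -9
s_4 = -(-9) + 2(-1) = 7
Sum = (-3) + (-5) + (-1) + (-9) + 7 = -11

-11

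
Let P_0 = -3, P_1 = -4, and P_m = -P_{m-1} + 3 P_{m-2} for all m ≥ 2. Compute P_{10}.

P_2 = -(-4) + 3·(-3) = -5
P_3 = -(-5) + 3·(-4) = -7
P_4 = -(-7) + 3·(-5) = -8
P_5 = -(-8) + 3·(-7) = -13
P_6 = -(-13) + 3·(-8) = -11
P_7 = -(-11) + 3·(-13) = -28
P_8 = -(-28) + 3·(-11) = -5
P_9 = -(-5) + 3·(-28) = -79
P_{10} = -(-79) + 3·(-5) = 64

64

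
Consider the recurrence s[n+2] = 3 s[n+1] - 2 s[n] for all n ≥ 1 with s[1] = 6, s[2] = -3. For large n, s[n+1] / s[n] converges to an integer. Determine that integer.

The characteristic equation is r^2 - 3r + 2 = 0, which factors as (r - 2)(r - 1) = 0.
So the roots are 2 and 1. Since |2| > |1| and the coefficient of 2^n is non-zero, the ratio tends to 2.

2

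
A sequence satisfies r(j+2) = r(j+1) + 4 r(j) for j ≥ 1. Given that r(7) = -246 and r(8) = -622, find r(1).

Rearranging, r(j-2) = (r(j) - r(j-1)) / 4.
r(6) = (-622 - (-246)) / 4 = -376/4 = -94
r(5) = (-246 - (-94)) / 4 = -152/4 = -38
r(4) = (-94 - (-38)) / 4 = -56/4 = -14
r(3) = (-38 - (-14)) / 4 = -24/4 = -6
r(2) = (-14 - (-6)) / 4 = -8/4 = -2
r(1) = (-6 - (-2)) / 4 = -4/4 = -1

-1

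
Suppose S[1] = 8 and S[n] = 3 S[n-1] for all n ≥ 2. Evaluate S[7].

S[2] = 3(8) = 24
S[3] = 3(24) = 72
S[4] = 3(72) = 216
S[5] = 3(216) = 648
S[6] = 3(648) = 1944
S[7] = 3(1944) = 5832

5832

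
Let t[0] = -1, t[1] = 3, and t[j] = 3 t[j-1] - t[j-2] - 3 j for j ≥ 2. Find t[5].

-63

t[2] = 3*3 - (-1) - 6 = 4
t[3] = 3*4 - 3 - 9 = 0
t[4] = 3*0 - 4 - 12 = -16
t[5] = 3*(-16) - 0 - 15 = -63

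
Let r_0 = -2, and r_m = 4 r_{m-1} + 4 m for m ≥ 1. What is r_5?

r_1 = 4·(-2) + 4 = -4
r_2 = 4·(-4) + 8 = -8
r_3 = 4·(-8) + 12 = -20
r_4 = 4·(-20) + 16 = -64
r_5 = 4·(-64) + 20 = -236

-236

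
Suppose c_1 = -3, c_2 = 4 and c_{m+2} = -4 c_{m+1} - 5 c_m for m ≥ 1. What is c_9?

909

c_3 = -4*4 - 5*(-3) = -1
c_4 = -4*(-1) - 5*4 = -16
c_5 = -4*(-16) - 5*(-1) = 69
c_6 = -4*69 - 5*(-16) = -196
c_7 = -4*(-196) - 5*69 = 439
c_8 = -4*439 - 5*(-196) = -776
c_9 = -4*(-776) - 5*439 = 909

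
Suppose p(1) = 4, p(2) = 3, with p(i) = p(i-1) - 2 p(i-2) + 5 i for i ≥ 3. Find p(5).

p(3) = 3 - 2·4 + 15 = 10
p(4) = 10 - 2·3 + 20 = 24
p(5) = 24 - 2·10 + 25 = 29

29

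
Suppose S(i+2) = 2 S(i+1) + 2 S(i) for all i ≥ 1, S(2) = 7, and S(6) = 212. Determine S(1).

Let S(1) = v.
S(3) = 14 + 2v
S(4) = 42 + 4v
S(5) = 112 + 12v
S(6) = 308 + 32v
So 308 + 32v = 212, giving v = -3.

-3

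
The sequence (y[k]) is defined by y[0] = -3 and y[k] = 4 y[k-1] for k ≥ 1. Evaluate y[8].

-196608

y[1] = 4(-3) = -12
y[2] = 4(-12) = -48
y[3] = 4(-48) = -192
y[4] = 4(-192) = -768
y[5] = 4(-768) = -3072
y[6] = 4(-3072) = -12288
y[7] = 4(-12288) = -49152
y[8] = 4(-49152) = -196608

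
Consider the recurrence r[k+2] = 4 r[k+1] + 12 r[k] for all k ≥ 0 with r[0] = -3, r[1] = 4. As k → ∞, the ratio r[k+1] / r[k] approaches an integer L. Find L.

The characteristic equation is r^2 - 4r - 12 = 0, which factors as (r - 6)(r + 2) = 0.
So the roots are 6 and -2. Since |6| > |-2| and the coefficient of 6^k is non-zero, the ratio tends to 6.

6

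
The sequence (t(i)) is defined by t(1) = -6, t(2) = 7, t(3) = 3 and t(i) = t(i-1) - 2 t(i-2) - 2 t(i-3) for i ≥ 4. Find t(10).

-83

t(4) = 3 - 2·7 - 2·(-6) = 1
t(5) = 1 - 2·3 - 2·7 = -19
t(6) = (-19) - 2·1 - 2·3 = -27
t(7) = (-27) - 2·(-19) - 2·1 = 9
t(8) = 9 - 2·(-27) - 2·(-19) = 101
t(9) = 101 - 2·9 - 2·(-27) = 137
t(10) = 137 - 2·101 - 2·9 = -83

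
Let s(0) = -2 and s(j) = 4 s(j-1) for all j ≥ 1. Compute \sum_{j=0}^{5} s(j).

s(1) = 4(-2) = -8
s(2) = 4(-8) = -32
s(3) = 4(-32) = -128
s(4) = 4(-128) = -512
s(5) = 4(-512) = -2048
Sum = (-2) + (-8) + (-32) + (-128) + (-512) + (-2048) = -2730

-2730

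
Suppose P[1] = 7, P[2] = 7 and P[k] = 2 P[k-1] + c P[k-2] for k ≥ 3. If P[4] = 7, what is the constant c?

-1

P[3] = 14 + 7c
P[4] = 28 + 21c
So 28 + 21c = 7, giving c = -1.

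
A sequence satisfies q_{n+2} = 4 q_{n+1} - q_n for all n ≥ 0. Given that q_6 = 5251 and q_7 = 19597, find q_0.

Rearranging, q_{n-2} = -(q_n - 4 q_{n-1}).
q_5 = -(19597 - 4·5251) = 1407
q_4 = -(5251 - 4·1407) = 377
q_3 = -(1407 - 4·377) = 101
q_2 = -(377 - 4·101) = 27
q_1 = -(101 - 4·27) = 7
q_0 = -(27 - 4·7) = 1

1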